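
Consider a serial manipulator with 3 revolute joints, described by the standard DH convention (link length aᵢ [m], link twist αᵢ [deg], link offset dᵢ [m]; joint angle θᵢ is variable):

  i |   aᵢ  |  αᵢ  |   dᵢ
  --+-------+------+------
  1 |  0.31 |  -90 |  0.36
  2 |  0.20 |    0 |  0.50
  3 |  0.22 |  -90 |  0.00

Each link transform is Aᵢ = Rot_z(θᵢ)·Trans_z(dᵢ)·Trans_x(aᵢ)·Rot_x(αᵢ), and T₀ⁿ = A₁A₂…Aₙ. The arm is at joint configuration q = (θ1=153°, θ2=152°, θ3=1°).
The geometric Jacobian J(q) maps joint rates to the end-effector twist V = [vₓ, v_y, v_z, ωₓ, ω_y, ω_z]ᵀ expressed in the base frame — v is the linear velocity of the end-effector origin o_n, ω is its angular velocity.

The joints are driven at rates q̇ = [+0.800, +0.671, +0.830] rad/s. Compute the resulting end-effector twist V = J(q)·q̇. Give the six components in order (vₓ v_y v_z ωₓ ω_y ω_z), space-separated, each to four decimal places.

o_n = [-0.1712, -0.4739, 0.1662]
J₁: ẑ×o_n = [0.4739, -0.1712, 0.0000], ω = ẑ
J2: z=[-0.4540, -0.8910, 0.0000] o=[-0.2762, 0.1407, 0.3600] → [0.1727, -0.0880, 0.3726, -0.4540, -0.8910, 0.0000]
J3: z=[-0.4540, -0.8910, 0.0000] o=[-0.3459, -0.3849, 0.2661] → [0.0890, -0.0453, 0.1960, -0.4540, -0.8910, 0.0000]
V = J·q̇ = [0.5689, -0.2336, 0.4127, -0.6814, -1.3374, 0.8000]

0.5689 -0.2336 0.4127 -0.6814 -1.3374 0.8000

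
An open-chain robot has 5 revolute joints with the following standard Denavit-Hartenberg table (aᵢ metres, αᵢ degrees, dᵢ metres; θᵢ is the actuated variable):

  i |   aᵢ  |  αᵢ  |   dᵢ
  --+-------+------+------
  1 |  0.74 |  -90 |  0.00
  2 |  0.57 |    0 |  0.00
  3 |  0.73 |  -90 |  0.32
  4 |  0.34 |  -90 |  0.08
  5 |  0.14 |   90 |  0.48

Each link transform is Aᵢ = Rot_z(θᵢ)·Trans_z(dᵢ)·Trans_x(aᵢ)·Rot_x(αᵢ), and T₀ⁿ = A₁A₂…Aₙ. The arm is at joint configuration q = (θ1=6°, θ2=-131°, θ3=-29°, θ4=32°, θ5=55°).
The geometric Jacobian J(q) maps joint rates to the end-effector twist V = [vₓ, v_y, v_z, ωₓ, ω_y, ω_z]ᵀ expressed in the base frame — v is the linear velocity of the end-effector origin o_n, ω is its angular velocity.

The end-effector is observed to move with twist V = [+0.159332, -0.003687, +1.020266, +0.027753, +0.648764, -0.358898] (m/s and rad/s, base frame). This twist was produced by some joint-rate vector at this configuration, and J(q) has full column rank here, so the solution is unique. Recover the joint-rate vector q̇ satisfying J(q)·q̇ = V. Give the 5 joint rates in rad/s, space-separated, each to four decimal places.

0.2590 0.1920 0.9320 -0.5480 0.5680

o_n = [-0.3930, -0.3528, 0.6822]
J₁: ẑ×o_n = [0.3528, -0.3930, 0.0000], ω = ẑ
J2: z=[-0.1045, 0.9945, 0.0000] o=[0.7359, 0.0774, 0.0000] → [0.6784, 0.0713, 1.1677, -0.1045, 0.9945, 0.0000]
J3: z=[-0.1045, 0.9945, 0.0000] o=[0.3640, 0.0383, 0.4302] → [0.2506, 0.0263, 0.7938, -0.1045, 0.9945, 0.0000]
J4: z=[0.3401, 0.0358, 0.9397] o=[-0.3516, 0.2848, 0.6799] → [0.5992, -0.0397, -0.2154, 0.3401, 0.0358, 0.9397]
J5: z=[0.5839, -0.7914, -0.1812] o=[-0.5750, 0.0802, 0.8537] → [0.0572, 0.0671, -0.1087, 0.5839, -0.7914, -0.1812]
q̇ = J⁺·V = [0.2590, 0.1920, 0.9320, -0.5480, 0.5680]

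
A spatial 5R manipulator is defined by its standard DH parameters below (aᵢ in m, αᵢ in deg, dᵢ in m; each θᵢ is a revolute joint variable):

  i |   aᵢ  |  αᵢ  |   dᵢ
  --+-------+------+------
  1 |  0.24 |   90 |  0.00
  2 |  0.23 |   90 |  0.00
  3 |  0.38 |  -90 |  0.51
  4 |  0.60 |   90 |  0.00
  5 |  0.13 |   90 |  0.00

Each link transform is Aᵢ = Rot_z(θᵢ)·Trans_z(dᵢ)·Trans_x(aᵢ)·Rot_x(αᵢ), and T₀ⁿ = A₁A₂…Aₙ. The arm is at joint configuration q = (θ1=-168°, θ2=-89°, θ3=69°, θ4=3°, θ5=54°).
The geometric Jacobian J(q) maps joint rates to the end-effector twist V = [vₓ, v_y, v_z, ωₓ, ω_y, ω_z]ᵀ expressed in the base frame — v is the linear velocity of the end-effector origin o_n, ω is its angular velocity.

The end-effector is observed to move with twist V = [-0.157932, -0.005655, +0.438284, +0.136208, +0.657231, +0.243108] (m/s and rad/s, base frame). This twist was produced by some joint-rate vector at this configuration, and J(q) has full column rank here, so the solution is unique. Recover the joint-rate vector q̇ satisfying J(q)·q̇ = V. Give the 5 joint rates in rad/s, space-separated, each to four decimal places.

-0.5810 0.3150 0.5860 0.8810 -0.3310

o_n = [0.0080, 1.0476, -0.5183]
J₁: ẑ×o_n = [-1.0476, 0.0080, 0.0000], ω = ẑ
J2: z=[-0.2079, 0.9781, 0.0000] o=[-0.2348, -0.0499, 0.0000] → [-0.5069, -0.1078, -0.4656, -0.2079, 0.9781, 0.0000]
J3: z=[0.9780, 0.2079, -0.0175] o=[-0.2387, -0.0507, -0.2300] → [-0.0408, 0.2777, 1.0229, 0.9780, 0.2079, -0.0175]
J4: z=[-0.0586, 0.3539, 0.9334] o=[0.1840, 0.4018, -0.3750] → [-0.6535, -0.1727, 0.0245, -0.0586, 0.3539, 0.9334]
J5: z=[0.9662, 0.2553, -0.0362] o=[0.0333, 0.9416, -0.5892] → [0.0219, -0.0676, 0.1089, 0.9662, 0.2553, -0.0362]
q̇ = J⁺·V = [-0.5810, 0.3150, 0.5860, 0.8810, -0.3310]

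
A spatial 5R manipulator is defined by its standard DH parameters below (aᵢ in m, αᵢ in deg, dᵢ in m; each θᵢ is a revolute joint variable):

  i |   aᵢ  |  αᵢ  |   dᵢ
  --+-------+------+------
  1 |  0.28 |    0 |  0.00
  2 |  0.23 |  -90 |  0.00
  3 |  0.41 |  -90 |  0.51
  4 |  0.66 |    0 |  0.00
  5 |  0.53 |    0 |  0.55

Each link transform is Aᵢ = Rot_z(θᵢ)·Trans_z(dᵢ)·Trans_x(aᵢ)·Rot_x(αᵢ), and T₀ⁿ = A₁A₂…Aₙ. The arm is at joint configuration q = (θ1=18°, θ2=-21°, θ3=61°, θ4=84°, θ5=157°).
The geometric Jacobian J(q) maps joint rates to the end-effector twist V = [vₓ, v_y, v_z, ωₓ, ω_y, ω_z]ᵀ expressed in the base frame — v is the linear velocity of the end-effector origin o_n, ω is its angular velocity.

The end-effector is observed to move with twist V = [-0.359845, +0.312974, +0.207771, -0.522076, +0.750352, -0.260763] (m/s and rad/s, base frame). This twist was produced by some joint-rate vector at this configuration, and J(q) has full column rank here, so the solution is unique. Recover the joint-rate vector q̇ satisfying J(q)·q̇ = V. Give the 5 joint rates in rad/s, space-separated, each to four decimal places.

o_n = [0.1397, 0.4108, -0.4608]
J₁: ẑ×o_n = [-0.4108, 0.1397, 0.0000], ω = ẑ
J2: z=[0.0000, 0.0000, 1.0000] o=[0.2663, 0.0865, 0.0000] → [-0.3242, -0.1266, 0.0000, 0.0000, 0.0000, 1.0000]
J3: z=[0.0523, 0.9986, 0.0000] o=[0.4960, 0.0745, 0.0000] → [-0.4602, 0.0241, 0.3734, 0.0523, 0.9986, 0.0000]
J4: z=[-0.8734, 0.0458, -0.4848] o=[0.7212, 0.5734, -0.3586] → [-0.0835, 0.1926, 0.1687, -0.8734, 0.0458, -0.4848]
J5: z=[-0.8734, 0.0458, -0.4848] o=[0.7202, -0.0838, -0.4189] → [0.2379, 0.2448, -0.4054, -0.8734, 0.0458, -0.4848]
q̇ = J⁺·V = [0.6120, -0.5620, 0.7220, 0.3450, 0.2960]

0.6120 -0.5620 0.7220 0.3450 0.2960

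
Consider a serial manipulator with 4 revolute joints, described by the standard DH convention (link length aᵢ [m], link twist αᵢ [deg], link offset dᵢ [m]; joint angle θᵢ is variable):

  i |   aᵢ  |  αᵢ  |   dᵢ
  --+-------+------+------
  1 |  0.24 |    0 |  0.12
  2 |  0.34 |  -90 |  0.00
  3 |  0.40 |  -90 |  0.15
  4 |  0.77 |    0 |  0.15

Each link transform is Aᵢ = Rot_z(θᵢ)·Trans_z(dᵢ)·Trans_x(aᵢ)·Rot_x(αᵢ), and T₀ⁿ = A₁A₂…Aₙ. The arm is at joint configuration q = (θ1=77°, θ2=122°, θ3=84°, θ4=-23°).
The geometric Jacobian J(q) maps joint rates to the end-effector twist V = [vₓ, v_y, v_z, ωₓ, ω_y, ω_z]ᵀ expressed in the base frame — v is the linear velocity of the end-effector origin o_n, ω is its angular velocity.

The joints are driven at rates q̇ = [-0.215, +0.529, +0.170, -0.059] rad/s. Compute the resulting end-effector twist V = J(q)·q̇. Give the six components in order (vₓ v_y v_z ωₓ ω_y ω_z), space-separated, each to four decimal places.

o_n = [-0.0892, -0.2923, -0.9984]
J₁: ẑ×o_n = [0.2923, -0.0892, 0.0000], ω = ẑ
J2: z=[0.0000, 0.0000, 1.0000] o=[0.0540, 0.2338, 0.1200] → [0.5262, -0.1432, 0.0000, 0.0000, 0.0000, 1.0000]
J3: z=[0.3256, -0.9455, 0.0000] o=[-0.2675, 0.1232, 0.1200] → [1.0575, 0.3641, 0.0333, 0.3256, -0.9455, 0.0000]
J4: z=[0.9403, 0.3238, -0.1045] o=[-0.2582, -0.0323, -0.2778] → [-0.2605, 0.6599, -0.2992, 0.9403, 0.3238, -0.1045]
V = J·q̇ = [0.4106, -0.0336, 0.0233, -0.0001, -0.1798, 0.3202]

0.4106 -0.0336 0.0233 -0.0001 -0.1798 0.3202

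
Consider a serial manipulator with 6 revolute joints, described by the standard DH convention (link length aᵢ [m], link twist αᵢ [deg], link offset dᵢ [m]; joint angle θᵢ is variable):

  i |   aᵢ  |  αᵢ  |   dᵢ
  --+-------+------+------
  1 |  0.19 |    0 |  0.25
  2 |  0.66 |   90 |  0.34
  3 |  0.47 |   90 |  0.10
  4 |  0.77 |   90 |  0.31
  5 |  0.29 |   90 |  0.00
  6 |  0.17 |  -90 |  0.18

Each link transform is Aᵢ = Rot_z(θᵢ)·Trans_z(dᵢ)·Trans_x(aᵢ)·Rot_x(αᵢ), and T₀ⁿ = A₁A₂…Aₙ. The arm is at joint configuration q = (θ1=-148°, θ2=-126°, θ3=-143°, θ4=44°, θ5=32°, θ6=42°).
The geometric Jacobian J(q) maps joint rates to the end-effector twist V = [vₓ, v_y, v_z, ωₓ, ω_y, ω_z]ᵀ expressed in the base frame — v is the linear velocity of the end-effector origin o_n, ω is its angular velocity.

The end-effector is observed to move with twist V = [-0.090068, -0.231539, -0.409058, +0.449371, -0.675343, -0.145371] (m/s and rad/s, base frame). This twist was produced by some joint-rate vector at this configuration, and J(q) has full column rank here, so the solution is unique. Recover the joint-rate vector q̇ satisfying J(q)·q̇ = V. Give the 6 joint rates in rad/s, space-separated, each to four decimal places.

-0.5320 -0.9420 0.6220 0.9770 -0.1080 -0.5550

o_n = [0.6521, -0.8652, 0.0340]
J₁: ẑ×o_n = [0.8652, 0.6521, -0.0000], ω = ẑ
J2: z=[0.0000, 0.0000, 1.0000] o=[-0.1611, -0.1007, 0.2500] → [0.7645, 0.8132, -0.0000, 0.0000, 0.0000, 1.0000]
J3: z=[0.9976, -0.0698, 0.0000] o=[-0.1151, 0.5577, 0.5900] → [0.0388, 0.5547, -1.3659, 0.9976, -0.0698, 0.0000]
J4: z=[-0.0420, -0.6003, 0.7986] o=[-0.0415, 0.1763, 0.3071] → [0.9958, 0.5425, 0.4601, -0.0420, -0.6003, 0.7986]
J5: z=[-0.7563, -0.5032, -0.4181] o=[0.4482, -0.4884, 0.2214] → [-0.0632, -0.2270, 0.3876, -0.7563, -0.5032, -0.4181]
J6: z=[0.3816, 0.1798, -0.9067] o=[0.6023, -0.7335, 0.2376] → [-0.1560, 0.0326, -0.0592, 0.3816, 0.1798, -0.9067]
q̇ = J⁺·V = [-0.5320, -0.9420, 0.6220, 0.9770, -0.1080, -0.5550]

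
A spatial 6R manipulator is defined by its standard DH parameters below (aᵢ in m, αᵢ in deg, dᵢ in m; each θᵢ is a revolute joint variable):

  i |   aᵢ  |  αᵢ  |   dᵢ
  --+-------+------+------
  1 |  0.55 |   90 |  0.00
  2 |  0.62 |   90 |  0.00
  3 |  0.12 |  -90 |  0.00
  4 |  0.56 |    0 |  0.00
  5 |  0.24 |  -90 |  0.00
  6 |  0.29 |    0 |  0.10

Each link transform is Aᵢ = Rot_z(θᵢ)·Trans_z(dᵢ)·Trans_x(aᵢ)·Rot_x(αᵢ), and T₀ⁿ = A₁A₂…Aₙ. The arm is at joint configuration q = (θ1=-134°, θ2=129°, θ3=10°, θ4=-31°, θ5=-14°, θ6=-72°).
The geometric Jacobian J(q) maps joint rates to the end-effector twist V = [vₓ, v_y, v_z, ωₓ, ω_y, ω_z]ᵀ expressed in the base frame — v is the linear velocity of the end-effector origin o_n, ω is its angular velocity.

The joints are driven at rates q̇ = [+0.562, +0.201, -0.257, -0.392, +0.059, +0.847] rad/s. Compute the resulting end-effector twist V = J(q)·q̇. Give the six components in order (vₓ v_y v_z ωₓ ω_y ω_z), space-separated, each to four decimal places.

0.0404 -0.3618 0.2658 0.7617 0.7557 0.5267

o_n = [-0.2945, 0.3120, 1.4200]
J₁: ẑ×o_n = [-0.3120, -0.2945, 0.0000], ω = ẑ
J2: z=[-0.7193, 0.6947, 0.0000] o=[-0.3821, -0.3956, 0.0000] → [0.9864, 1.0215, -0.5699, -0.7193, 0.6947, 0.0000]
J3: z=[-0.5399, -0.5590, 0.6293] o=[-0.1110, -0.1150, 0.4818] → [-0.7932, 0.3910, -0.3331, -0.5399, -0.5590, 0.6293]
J4: z=[-0.7843, 0.6055, -0.1349] o=[-0.0743, -0.0470, 0.5737] → [0.5609, 0.6935, -0.1483, -0.7843, 0.6055, -0.1349]
J5: z=[-0.7843, 0.6055, -0.1349] o=[-0.0834, 0.0637, 1.1226] → [0.2136, 0.2618, -0.0669, -0.7843, 0.6055, -0.1349]
J6: z=[0.5978, 0.7958, 0.0962] o=[-0.1231, 0.0649, 1.3592] → [0.0246, -0.0528, 0.2841, 0.5978, 0.7958, 0.0962]
V = J·q̇ = [0.0404, -0.3618, 0.2658, 0.7617, 0.7557, 0.5267]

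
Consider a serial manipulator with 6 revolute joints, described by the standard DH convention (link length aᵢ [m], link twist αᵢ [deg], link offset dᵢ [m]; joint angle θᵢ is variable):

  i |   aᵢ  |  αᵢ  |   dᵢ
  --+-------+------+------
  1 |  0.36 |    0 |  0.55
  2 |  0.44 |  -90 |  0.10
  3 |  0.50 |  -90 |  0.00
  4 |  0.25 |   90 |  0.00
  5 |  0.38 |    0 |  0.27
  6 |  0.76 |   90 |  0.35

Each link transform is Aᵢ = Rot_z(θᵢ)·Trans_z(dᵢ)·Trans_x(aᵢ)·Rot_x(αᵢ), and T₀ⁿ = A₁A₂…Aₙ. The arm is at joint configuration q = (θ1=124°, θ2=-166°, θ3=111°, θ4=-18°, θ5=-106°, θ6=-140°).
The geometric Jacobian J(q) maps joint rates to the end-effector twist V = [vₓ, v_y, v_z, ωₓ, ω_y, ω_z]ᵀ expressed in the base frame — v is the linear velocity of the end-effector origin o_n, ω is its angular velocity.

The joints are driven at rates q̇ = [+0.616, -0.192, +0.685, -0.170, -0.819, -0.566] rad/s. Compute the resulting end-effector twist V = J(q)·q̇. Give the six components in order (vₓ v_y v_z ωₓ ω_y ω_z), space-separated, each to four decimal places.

o_n = [0.2175, 0.6467, 0.6255]
J₁: ẑ×o_n = [-0.6467, 0.2175, 0.0000], ω = ẑ
J2: z=[0.0000, 0.0000, 1.0000] o=[-0.2013, 0.2985, 0.5500] → [-0.3483, 0.4188, 0.0000, 0.0000, 0.0000, 1.0000]
J3: z=[0.6691, 0.7431, 0.0000] o=[0.1257, 0.0040, 0.6500] → [-0.0182, 0.0164, 0.3618, 0.6691, 0.7431, 0.0000]
J4: z=[-0.6938, 0.6247, 0.3584] o=[-0.0075, 0.1239, 0.1832] → [0.0889, 0.3874, -0.5032, -0.6938, 0.6247, 0.3584]
J5: z=[0.7187, 0.6327, 0.2885] o=[-0.0191, 0.2384, -0.0388] → [0.3024, -0.4091, 0.1438, 0.7187, 0.6327, 0.2885]
J6: z=[0.7187, 0.6327, 0.2885] o=[0.4332, 0.1331, 0.0012] → [0.2468, -0.5109, 0.5057, 0.7187, 0.6327, 0.2885]
V = J·q̇ = [-0.7465, 0.6232, -0.0706, -0.4191, -0.4734, -0.0365]

-0.7465 0.6232 -0.0706 -0.4191 -0.4734 -0.0365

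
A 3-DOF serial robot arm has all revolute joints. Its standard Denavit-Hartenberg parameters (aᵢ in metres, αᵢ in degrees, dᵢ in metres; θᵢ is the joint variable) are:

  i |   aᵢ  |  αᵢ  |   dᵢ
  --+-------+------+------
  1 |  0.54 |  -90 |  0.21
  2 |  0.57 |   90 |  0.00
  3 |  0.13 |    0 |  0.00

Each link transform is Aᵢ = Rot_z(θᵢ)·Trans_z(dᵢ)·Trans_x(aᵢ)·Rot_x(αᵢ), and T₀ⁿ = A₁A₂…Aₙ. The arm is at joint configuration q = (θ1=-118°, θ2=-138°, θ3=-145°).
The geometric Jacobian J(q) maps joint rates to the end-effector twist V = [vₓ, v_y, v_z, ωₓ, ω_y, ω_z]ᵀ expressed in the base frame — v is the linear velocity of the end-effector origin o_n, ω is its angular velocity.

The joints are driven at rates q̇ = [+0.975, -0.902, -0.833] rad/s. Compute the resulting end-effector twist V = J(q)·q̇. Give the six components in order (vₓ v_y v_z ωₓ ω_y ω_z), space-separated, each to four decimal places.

0.3222 0.0109 -0.3523 -1.0581 -0.0687 1.5940

o_n = [-0.1576, -0.1376, 0.5201]
J₁: ẑ×o_n = [0.1376, -0.1576, 0.0000], ω = ẑ
J2: z=[0.8829, -0.4695, 0.0000] o=[-0.2535, -0.4768, 0.2100] → [-0.1456, -0.2738, 0.3445, 0.8829, -0.4695, 0.0000]
J3: z=[0.3141, 0.5908, -0.7431] o=[-0.0546, -0.1028, 0.5914] → [-0.0680, 0.0989, 0.0499, 0.3141, 0.5908, -0.7431]
V = J·q̇ = [0.3222, 0.0109, -0.3523, -1.0581, -0.0687, 1.5940]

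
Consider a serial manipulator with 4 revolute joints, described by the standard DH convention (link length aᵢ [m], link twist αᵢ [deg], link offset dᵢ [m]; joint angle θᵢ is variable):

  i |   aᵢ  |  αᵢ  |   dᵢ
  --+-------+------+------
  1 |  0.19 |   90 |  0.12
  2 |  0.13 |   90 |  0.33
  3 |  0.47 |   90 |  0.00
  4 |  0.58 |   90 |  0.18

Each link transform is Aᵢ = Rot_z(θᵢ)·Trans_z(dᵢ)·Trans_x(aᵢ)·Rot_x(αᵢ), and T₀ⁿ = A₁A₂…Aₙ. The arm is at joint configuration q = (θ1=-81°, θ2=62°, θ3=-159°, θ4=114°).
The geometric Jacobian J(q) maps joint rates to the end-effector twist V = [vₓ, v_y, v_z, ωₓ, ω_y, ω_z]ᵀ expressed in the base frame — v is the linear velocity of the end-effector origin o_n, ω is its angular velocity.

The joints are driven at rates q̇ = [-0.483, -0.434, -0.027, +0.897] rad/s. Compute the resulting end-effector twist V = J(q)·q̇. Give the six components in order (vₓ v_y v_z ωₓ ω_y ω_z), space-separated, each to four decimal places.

-0.5092 0.2678 0.3213 -0.4258 0.1095 -0.7542

o_n = [-0.3174, -0.6436, -0.2639]
J₁: ẑ×o_n = [0.6436, -0.3174, 0.0000], ω = ẑ
J2: z=[-0.9877, -0.1564, 0.0000] o=[0.0297, -0.1877, 0.1200] → [0.0601, -0.3792, 0.3960, -0.9877, -0.1564, 0.0000]
J3: z=[0.1381, -0.8721, -0.4695] o=[-0.2867, -0.2996, 0.2348] → [0.2734, 0.0833, -0.0743, 0.1381, -0.8721, -0.4695]
J4: z=[-0.9484, 0.0201, -0.3164] o=[-0.1525, -0.0698, -0.1526] → [-0.1838, -0.0533, 0.5475, -0.9484, 0.0201, -0.3164]
V = J·q̇ = [-0.5092, 0.2678, 0.3213, -0.4258, 0.1095, -0.7542]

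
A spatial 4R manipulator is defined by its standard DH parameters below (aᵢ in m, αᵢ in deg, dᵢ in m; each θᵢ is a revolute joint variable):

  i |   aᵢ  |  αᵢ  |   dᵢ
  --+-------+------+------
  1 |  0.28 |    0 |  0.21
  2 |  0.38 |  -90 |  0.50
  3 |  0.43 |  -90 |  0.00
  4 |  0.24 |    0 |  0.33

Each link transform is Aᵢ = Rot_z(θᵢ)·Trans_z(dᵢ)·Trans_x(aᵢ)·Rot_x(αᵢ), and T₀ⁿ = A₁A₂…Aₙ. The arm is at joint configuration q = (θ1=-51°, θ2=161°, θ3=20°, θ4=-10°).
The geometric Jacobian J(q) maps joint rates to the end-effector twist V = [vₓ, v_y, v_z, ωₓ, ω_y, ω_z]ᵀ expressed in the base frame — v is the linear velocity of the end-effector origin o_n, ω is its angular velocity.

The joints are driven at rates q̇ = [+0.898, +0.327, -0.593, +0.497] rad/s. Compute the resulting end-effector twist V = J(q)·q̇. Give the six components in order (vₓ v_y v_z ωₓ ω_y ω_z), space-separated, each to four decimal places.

o_n = [-0.1685, 0.6076, 0.1720]
J₁: ẑ×o_n = [-0.6076, -0.1685, 0.0000], ω = ẑ
J2: z=[0.0000, 0.0000, 1.0000] o=[0.1762, -0.2176, 0.2100] → [-0.8252, -0.3447, 0.0000, 0.0000, 0.0000, 1.0000]
J3: z=[-0.9397, -0.3420, 0.0000] o=[0.0462, 0.1395, 0.7100] → [0.1840, -0.5056, -0.5133, -0.9397, -0.3420, 0.0000]
J4: z=[0.1170, -0.3214, -0.9397] o=[-0.0920, 0.5192, 0.5629] → [0.2087, 0.1176, -0.0143, 0.1170, -0.3214, -0.9397]
V = J·q̇ = [-0.8208, 0.0943, 0.2973, 0.6154, 0.0431, 0.7580]

-0.8208 0.0943 0.2973 0.6154 0.0431 0.7580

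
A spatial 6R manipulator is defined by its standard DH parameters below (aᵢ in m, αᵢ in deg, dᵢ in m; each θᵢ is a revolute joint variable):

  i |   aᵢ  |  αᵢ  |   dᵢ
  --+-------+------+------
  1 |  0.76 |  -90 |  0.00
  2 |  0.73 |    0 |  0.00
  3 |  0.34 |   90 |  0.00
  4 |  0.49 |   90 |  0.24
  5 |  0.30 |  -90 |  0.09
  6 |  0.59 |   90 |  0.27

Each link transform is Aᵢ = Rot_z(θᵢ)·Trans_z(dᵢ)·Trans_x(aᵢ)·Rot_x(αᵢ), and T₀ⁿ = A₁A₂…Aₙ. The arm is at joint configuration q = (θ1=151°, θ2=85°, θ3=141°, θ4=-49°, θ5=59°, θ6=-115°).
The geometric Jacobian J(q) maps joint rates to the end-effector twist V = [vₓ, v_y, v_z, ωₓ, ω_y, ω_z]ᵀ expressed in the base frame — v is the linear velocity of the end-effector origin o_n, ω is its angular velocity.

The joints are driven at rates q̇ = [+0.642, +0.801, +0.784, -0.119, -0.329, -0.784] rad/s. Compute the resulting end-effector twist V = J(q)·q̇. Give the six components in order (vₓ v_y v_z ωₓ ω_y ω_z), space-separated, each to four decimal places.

o_n = [-0.1181, 0.7797, -0.9809]
J₁: ẑ×o_n = [-0.7797, -0.1181, 0.0000], ω = ẑ
J2: z=[-0.4848, -0.8746, 0.0000] o=[-0.6647, 0.3685, 0.0000] → [0.8580, -0.4756, 0.2787, -0.4848, -0.8746, 0.0000]
J3: z=[-0.4848, -0.8746, 0.0000] o=[-0.7204, 0.3993, -0.7272] → [0.2219, -0.1230, 0.3423, -0.4848, -0.8746, 0.0000]
J4: z=[0.6291, -0.3487, -0.6947] o=[-0.5138, 0.2848, -0.4826] → [0.5176, 0.0387, 0.4494, 0.6291, -0.3487, -0.6947]
J5: z=[-0.1405, 0.8280, -0.5429] o=[0.0118, 0.4163, -0.4181] → [-0.2687, -0.0085, 0.0565, -0.1405, 0.8280, -0.5429]
J6: z=[-0.3313, -0.5560, -0.7623] o=[0.2791, 0.4690, -0.5727] → [0.4639, 0.1675, -0.3238, -0.3313, -0.5560, -0.7623]
V = J·q̇ = [0.0237, -0.6864, 0.6734, -0.5374, -1.1812, 1.5009]

0.0237 -0.6864 0.6734 -0.5374 -1.1812 1.5009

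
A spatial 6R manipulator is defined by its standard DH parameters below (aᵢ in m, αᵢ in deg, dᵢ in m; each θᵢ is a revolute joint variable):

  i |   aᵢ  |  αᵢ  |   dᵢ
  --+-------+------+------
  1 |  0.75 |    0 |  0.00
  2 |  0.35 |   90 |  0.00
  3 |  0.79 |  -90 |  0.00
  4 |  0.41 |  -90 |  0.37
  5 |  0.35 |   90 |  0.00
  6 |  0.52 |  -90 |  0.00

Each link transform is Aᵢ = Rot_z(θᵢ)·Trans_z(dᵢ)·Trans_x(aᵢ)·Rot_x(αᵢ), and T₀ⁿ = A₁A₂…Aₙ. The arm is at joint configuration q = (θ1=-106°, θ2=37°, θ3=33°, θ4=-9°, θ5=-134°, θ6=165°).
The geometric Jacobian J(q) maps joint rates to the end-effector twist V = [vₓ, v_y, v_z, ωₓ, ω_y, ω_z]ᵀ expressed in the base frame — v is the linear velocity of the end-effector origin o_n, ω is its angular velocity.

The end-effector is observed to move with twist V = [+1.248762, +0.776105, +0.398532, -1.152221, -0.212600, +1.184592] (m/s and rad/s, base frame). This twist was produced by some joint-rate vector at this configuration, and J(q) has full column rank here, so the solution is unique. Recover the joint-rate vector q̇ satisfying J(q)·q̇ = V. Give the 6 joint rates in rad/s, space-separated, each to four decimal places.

o_n = [0.3135, -1.9304, 0.9376]
J₁: ẑ×o_n = [1.9304, 0.3135, -0.0000], ω = ẑ
J2: z=[0.0000, 0.0000, 1.0000] o=[-0.2067, -0.7209, 0.0000] → [1.2095, 0.5202, -0.0000, 0.0000, 0.0000, 1.0000]
J3: z=[-0.9336, -0.3584, 0.0000] o=[-0.0813, -1.0477, 0.0000] → [-0.3360, 0.8754, 0.9656, -0.9336, -0.3584, 0.0000]
J4: z=[-0.1952, 0.5085, 0.8387] o=[0.1561, -1.6662, 0.4303] → [0.4796, 0.2310, -0.0285, -0.1952, 0.5085, 0.8387]
J5: z=[0.9691, 0.2315, 0.0852] o=[0.1458, -1.8182, 0.9611] → [0.0041, 0.0371, -0.1476, 0.9691, 0.2315, 0.0852]
J6: z=[0.0271, 0.2434, -0.9695] o=[0.0599, -1.4885, 1.0415] → [-0.4538, -0.2430, -0.0737, 0.0271, 0.2434, -0.9695]
q̇ = J⁺·V = [0.0470, 0.9000, 0.2770, 0.2320, -0.8720, -0.1210]

0.0470 0.9000 0.2770 0.2320 -0.8720 -0.1210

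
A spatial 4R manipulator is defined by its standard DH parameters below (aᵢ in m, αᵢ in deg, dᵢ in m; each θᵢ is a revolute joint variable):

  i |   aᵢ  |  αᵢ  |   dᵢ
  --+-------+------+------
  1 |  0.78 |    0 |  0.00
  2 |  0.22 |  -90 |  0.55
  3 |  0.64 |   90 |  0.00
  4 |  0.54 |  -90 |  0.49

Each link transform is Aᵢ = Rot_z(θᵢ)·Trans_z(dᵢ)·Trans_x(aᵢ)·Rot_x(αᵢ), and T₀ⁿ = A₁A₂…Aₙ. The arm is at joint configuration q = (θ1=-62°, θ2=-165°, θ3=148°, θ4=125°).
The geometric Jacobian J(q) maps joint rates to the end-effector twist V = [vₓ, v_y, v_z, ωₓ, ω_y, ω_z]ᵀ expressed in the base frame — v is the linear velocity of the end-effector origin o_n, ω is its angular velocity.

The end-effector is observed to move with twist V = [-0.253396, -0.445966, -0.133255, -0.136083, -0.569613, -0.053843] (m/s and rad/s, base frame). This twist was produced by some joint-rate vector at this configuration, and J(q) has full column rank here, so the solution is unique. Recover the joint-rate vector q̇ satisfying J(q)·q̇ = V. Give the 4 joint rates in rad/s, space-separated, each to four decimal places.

-0.5500 -0.0220 0.4880 -0.6110

o_n = [-0.0934, -0.8444, -0.0406]
J₁: ẑ×o_n = [0.8444, -0.0934, 0.0000], ω = ẑ
J2: z=[0.0000, 0.0000, 1.0000] o=[0.3662, -0.6887, 0.0000] → [0.1557, -0.4596, 0.0000, 0.0000, 0.0000, 1.0000]
J3: z=[-0.7314, -0.6820, 0.0000] o=[0.2161, -0.5278, 0.5500] → [0.4028, -0.4319, 0.0204, -0.7314, -0.6820, 0.0000]
J4: z=[-0.3614, 0.3876, -0.8480] o=[0.5863, -0.9247, 0.2109] → [-0.0293, 0.4856, 0.2344, -0.3614, 0.3876, -0.8480]
q̇ = J⁺·V = [-0.5500, -0.0220, 0.4880, -0.6110]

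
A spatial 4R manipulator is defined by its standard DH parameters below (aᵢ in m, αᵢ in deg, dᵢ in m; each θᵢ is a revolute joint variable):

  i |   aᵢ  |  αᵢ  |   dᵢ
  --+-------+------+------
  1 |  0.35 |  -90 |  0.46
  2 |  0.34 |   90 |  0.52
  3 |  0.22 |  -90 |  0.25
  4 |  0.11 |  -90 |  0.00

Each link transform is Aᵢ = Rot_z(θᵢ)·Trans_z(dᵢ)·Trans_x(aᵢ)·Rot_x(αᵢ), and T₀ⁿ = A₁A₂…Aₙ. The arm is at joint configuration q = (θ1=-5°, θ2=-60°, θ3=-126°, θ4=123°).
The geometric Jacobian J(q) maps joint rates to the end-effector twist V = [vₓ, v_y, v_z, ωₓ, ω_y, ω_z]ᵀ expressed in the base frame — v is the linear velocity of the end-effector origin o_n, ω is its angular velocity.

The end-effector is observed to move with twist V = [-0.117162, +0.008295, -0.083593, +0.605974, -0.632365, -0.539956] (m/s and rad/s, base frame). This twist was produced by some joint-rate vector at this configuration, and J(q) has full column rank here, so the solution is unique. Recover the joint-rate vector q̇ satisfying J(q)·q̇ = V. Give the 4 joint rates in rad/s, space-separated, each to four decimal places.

-0.2250 -0.5360 -0.7280 0.0700

o_n = [0.3691, 0.3597, 0.7518]
J₁: ẑ×o_n = [-0.3597, 0.3691, 0.0000], ω = ẑ
J2: z=[0.0872, 0.9962, 0.0000] o=[0.3487, -0.0305, 0.4600] → [0.2907, -0.0254, 0.0137, 0.0872, 0.9962, 0.0000]
J3: z=[-0.8627, 0.0755, 0.5000] o=[0.5633, 0.4727, 0.7544] → [0.0563, -0.0994, 0.1122, -0.8627, 0.0755, 0.5000]
J4: z=[0.3517, -0.6208, 0.7006] o=[0.2677, 0.3199, 0.7675] → [-0.0182, 0.0765, 0.0769, 0.3517, -0.6208, 0.7006]
q̇ = J⁺·V = [-0.2250, -0.5360, -0.7280, 0.0700]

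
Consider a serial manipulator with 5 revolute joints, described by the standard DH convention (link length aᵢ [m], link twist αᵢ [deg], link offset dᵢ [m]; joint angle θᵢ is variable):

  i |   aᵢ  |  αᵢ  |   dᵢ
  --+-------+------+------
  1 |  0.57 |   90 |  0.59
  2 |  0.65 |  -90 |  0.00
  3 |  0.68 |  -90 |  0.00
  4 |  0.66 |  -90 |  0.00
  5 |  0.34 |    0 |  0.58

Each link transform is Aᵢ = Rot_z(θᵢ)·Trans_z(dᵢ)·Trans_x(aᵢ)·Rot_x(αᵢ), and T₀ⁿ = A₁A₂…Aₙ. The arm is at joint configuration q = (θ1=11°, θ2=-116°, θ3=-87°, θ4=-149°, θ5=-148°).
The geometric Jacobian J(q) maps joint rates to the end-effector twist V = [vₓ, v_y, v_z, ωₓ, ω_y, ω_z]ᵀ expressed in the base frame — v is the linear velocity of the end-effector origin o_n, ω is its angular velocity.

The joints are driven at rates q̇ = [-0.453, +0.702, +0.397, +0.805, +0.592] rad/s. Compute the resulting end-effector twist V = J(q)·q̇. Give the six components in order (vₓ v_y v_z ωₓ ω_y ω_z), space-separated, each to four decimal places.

o_n = [0.9190, -0.4833, -0.4888]
J₁: ẑ×o_n = [0.4833, 0.9190, -0.0000], ω = ẑ
J2: z=[0.1908, -0.9816, 0.0000] o=[0.5595, 0.1088, 0.5900] → [1.0590, 0.2059, 0.2399, 0.1908, -0.9816, 0.0000]
J3: z=[0.8823, 0.1715, -0.4384] o=[0.2798, 0.0544, 0.0058] → [-0.3205, 0.1562, -0.5840, 0.8823, 0.1715, -0.4384]
J4: z=[-0.4397, -0.0322, -0.8976] o=[0.3941, -0.6152, -0.0262] → [0.1332, -0.6746, -0.0411, -0.4397, -0.0322, -0.8976]
J5: z=[0.8428, -0.3601, -0.4000] o=[0.5989, 0.0002, -0.1486] → [-0.0709, 0.1587, -0.2922, 0.8428, -0.3601, -0.4000]
V = J·q̇ = [0.4625, -0.6589, -0.2695, 0.6292, -0.8601, -1.5864]

0.4625 -0.6589 -0.2695 0.6292 -0.8601 -1.5864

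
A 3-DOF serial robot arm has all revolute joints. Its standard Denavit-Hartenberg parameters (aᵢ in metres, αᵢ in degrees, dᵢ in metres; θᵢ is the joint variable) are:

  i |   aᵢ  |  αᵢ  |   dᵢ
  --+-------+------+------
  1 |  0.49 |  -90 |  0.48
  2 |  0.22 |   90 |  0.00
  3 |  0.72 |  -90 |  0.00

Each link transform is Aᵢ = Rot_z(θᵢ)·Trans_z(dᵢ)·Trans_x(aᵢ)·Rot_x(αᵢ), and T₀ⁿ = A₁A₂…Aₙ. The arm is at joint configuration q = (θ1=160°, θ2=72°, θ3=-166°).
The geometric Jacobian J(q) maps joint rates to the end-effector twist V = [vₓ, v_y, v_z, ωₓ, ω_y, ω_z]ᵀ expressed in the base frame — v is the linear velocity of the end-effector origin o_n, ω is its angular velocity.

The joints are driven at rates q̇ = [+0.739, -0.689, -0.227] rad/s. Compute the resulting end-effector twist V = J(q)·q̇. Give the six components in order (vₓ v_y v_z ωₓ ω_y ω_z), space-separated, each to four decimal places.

o_n = [-0.2619, 0.2807, 0.9352]
J₁: ẑ×o_n = [-0.2807, -0.2619, 0.0000], ω = ẑ
J2: z=[-0.3420, -0.9397, 0.0000] o=[-0.4604, 0.1676, 0.4800] → [-0.4277, 0.1557, 0.1479, -0.3420, -0.9397, 0.0000]
J3: z=[-0.8937, 0.3253, 0.3090] o=[-0.5243, 0.1908, 0.2708] → [0.1884, 0.6749, -0.1657, -0.8937, 0.3253, 0.3090]
V = J·q̇ = [0.0445, -0.4540, -0.0643, 0.4385, 0.5736, 0.6689]

0.0445 -0.4540 -0.0643 0.4385 0.5736 0.6689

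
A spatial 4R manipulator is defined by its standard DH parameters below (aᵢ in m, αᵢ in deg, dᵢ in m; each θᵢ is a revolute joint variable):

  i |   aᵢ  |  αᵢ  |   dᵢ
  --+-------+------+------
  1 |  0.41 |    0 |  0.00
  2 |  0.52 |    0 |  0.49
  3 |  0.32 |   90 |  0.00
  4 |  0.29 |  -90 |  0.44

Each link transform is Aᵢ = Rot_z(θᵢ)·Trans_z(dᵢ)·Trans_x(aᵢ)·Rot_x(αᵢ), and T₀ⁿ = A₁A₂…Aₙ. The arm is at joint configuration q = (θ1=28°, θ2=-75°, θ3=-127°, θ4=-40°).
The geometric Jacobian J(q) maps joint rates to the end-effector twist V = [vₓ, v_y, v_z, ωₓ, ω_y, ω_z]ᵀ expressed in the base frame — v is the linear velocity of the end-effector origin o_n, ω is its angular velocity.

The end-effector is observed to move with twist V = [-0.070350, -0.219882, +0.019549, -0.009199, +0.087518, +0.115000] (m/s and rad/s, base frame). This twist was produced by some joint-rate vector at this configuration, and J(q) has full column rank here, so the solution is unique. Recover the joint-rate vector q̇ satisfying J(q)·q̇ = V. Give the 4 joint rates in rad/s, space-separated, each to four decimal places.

-0.2610 0.1020 0.2740 0.0880

o_n = [0.1315, 0.1931, 0.3036]
J₁: ẑ×o_n = [-0.1931, 0.1315, 0.0000], ω = ẑ
J2: z=[0.0000, 0.0000, 1.0000] o=[0.3620, 0.1925, 0.0000] → [-0.0006, -0.2305, 0.0000, 0.0000, 0.0000, 1.0000]
J3: z=[0.0000, 0.0000, 1.0000] o=[0.7166, -0.1878, 0.4900] → [-0.3809, -0.5852, 0.0000, 0.0000, 0.0000, 1.0000]
J4: z=[-0.1045, 0.9945, 0.0000] o=[0.3984, -0.2213, 0.4900] → [-0.1854, -0.0195, 0.2222, -0.1045, 0.9945, 0.0000]
q̇ = J⁺·V = [-0.2610, 0.1020, 0.2740, 0.0880]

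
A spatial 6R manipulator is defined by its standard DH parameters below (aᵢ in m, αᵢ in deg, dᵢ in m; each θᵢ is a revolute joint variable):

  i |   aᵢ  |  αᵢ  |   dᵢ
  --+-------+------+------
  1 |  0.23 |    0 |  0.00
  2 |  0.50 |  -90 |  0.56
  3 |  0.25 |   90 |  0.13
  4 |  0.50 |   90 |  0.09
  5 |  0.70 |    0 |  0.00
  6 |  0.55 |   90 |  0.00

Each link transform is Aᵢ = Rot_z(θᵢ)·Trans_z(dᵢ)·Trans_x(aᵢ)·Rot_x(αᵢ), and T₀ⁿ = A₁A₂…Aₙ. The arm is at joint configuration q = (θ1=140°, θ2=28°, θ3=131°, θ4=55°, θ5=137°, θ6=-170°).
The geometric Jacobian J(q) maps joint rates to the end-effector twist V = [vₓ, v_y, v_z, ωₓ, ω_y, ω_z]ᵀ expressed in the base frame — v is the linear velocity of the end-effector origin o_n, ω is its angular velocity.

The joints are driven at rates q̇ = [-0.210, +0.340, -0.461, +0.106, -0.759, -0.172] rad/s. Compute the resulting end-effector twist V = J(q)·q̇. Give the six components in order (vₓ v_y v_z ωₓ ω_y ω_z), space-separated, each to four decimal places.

o_n = [-0.6407, -0.2626, 0.0011]
J₁: ẑ×o_n = [0.2626, -0.6407, 0.0000], ω = ẑ
J2: z=[0.0000, 0.0000, 1.0000] o=[-0.1762, 0.1478, 0.0000] → [0.4104, -0.4645, 0.0000, 0.0000, 0.0000, 1.0000]
J3: z=[-0.2079, -0.9781, 0.0000] o=[-0.6653, 0.2518, 0.5600] → [0.5467, -0.1162, 0.1309, -0.2079, -0.9781, 0.0000]
J4: z=[-0.7382, 0.1569, -0.6561] o=[-0.5319, 0.0905, 0.3713] → [-0.2898, -0.2019, 0.2778, -0.7382, 0.1569, -0.6561]
J5: z=[0.6449, 0.4493, -0.6182] o=[-0.4994, -0.3351, 0.0958] → [0.0022, 0.1485, 0.1102, 0.6449, 0.4493, -0.6182]
J6: z=[0.6449, 0.4493, -0.6182] o=[-0.9531, 0.1901, 0.0042] → [-0.2813, -0.1911, -0.4323, 0.6449, 0.4493, -0.6182]
V = J·q̇ = [-0.1517, -0.0710, -0.0402, -0.5828, 0.0493, 0.6360]

-0.1517 -0.0710 -0.0402 -0.5828 0.0493 0.6360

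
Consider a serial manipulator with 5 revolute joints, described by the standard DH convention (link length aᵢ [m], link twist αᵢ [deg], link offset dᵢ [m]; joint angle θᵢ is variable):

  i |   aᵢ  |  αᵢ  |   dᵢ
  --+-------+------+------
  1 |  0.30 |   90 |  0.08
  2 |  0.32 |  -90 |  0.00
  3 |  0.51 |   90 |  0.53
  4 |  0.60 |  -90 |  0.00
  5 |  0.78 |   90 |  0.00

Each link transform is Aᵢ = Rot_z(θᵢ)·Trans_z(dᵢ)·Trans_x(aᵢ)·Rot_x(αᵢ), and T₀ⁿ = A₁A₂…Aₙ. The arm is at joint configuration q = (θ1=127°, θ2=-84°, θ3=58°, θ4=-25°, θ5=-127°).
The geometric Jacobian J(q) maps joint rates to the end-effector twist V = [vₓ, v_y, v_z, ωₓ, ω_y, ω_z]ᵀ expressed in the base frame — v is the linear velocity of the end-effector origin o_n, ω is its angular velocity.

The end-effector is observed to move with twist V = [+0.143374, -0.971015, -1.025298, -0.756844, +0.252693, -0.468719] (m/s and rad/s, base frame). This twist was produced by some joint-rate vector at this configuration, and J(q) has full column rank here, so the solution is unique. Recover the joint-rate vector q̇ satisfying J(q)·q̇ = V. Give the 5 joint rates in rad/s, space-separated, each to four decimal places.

0.4370 -0.6540 -0.1760 0.9290 0.8110

o_n = [-0.7010, 0.5933, -1.0452]
J₁: ẑ×o_n = [-0.5933, -0.7010, 0.0000], ω = ẑ
J2: z=[0.7986, 0.6018, 0.0000] o=[-0.1805, 0.2396, 0.0800] → [-0.6771, 0.8986, 0.5957, 0.7986, 0.6018, 0.0000]
J3: z=[-0.5985, 0.7943, 0.1045] o=[-0.2007, 0.2663, -0.2382] → [-0.6751, -0.5352, 0.2017, -0.5985, 0.7943, 0.1045]
J4: z=[0.3699, 0.3897, -0.8434] o=[-0.8803, 0.4495, -0.4516] → [-0.1101, 0.0683, -0.0167, 0.3699, 0.3897, -0.8434]
J5: z=[-0.8428, 0.5228, -0.1280] o=[-1.1150, -0.0053, -0.7647] → [-0.0700, -0.2893, -0.7210, -0.8428, 0.5228, -0.1280]
q̇ = J⁺·V = [0.4370, -0.6540, -0.1760, 0.9290, 0.8110]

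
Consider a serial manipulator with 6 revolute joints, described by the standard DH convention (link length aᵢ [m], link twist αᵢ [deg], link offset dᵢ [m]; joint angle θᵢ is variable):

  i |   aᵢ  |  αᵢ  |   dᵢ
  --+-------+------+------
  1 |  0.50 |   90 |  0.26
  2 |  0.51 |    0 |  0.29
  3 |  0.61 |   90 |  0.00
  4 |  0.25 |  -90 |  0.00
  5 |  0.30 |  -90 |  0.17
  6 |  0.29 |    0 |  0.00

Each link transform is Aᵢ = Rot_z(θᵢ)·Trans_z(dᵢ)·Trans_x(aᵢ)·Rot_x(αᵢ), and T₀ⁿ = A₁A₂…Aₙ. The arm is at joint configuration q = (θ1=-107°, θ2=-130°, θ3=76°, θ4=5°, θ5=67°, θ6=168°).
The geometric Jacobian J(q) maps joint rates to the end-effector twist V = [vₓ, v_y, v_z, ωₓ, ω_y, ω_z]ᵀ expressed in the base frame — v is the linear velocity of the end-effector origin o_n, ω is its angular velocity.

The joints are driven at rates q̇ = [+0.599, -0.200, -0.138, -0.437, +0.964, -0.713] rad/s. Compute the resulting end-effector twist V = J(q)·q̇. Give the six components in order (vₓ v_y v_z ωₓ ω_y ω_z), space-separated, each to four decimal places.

o_n = [-0.6042, -0.5341, -0.8142]
J₁: ẑ×o_n = [0.5341, -0.6042, 0.0000], ω = ẑ
J2: z=[-0.9563, 0.2924, 0.0000] o=[-0.1462, -0.4782, 0.2600] → [-0.3141, -1.0273, 0.1874, -0.9563, 0.2924, 0.0000]
J3: z=[-0.9563, 0.2924, 0.0000] o=[-0.3277, -0.0799, -0.1307] → [-0.1999, -0.6537, 0.5152, -0.9563, 0.2924, 0.0000]
J4: z=[0.2365, 0.7737, -0.5878] o=[-0.4325, -0.4227, -0.6242] → [-0.2125, 0.1459, 0.1065, 0.2365, 0.7737, -0.5878]
J5: z=[-0.9377, 0.3402, 0.0705] o=[-0.4961, -0.5564, -0.8257] → [0.0023, 0.0031, 0.0159, -0.9377, 0.3402, 0.0705]
J6: z=[0.1419, 0.1897, 0.9715] o=[-0.7507, -0.7748, -0.7458] → [-0.2469, 0.1520, 0.0064, 0.1419, 0.1897, 0.9715]
V = J·q̇ = [0.6814, -0.2354, -0.1444, -0.7852, -0.2442, 0.2311]

0.6814 -0.2354 -0.1444 -0.7852 -0.2442 0.2311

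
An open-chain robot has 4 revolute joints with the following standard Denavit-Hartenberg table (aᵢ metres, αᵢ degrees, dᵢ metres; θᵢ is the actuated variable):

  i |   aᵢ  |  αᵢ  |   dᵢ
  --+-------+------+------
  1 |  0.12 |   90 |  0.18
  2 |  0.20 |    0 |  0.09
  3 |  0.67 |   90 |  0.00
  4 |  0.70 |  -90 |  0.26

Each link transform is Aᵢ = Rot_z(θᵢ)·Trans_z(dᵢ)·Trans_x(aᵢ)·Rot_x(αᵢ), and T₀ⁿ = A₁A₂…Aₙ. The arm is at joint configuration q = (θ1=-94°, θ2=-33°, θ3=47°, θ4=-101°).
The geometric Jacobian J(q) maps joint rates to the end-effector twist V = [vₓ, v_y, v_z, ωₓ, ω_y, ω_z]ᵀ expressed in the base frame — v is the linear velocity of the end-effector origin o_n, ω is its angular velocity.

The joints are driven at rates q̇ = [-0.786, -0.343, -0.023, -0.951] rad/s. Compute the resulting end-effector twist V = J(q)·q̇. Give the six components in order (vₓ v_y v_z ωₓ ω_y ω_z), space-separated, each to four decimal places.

o_n = [0.5349, -0.9107, -0.0514]
J₁: ẑ×o_n = [0.9107, 0.5349, -0.0000], ω = ẑ
J2: z=[-0.9976, 0.0698, 0.0000] o=[-0.0084, -0.1197, 0.1800] → [-0.0161, -0.2309, 0.7511, -0.9976, 0.0698, 0.0000]
J3: z=[-0.9976, 0.0698, 0.0000] o=[-0.1099, -0.2808, 0.0711] → [-0.0085, -0.1222, 0.5834, -0.9976, 0.0698, 0.0000]
J4: z=[-0.0169, -0.2413, -0.9703] o=[-0.1552, -0.9293, 0.2332] → [0.0867, -0.6744, 0.1662, -0.0169, -0.2413, -0.9703]
V = J·q̇ = [-0.7925, 0.3029, -0.4291, 0.3812, 0.2040, 0.1368]

-0.7925 0.3029 -0.4291 0.3812 0.2040 0.1368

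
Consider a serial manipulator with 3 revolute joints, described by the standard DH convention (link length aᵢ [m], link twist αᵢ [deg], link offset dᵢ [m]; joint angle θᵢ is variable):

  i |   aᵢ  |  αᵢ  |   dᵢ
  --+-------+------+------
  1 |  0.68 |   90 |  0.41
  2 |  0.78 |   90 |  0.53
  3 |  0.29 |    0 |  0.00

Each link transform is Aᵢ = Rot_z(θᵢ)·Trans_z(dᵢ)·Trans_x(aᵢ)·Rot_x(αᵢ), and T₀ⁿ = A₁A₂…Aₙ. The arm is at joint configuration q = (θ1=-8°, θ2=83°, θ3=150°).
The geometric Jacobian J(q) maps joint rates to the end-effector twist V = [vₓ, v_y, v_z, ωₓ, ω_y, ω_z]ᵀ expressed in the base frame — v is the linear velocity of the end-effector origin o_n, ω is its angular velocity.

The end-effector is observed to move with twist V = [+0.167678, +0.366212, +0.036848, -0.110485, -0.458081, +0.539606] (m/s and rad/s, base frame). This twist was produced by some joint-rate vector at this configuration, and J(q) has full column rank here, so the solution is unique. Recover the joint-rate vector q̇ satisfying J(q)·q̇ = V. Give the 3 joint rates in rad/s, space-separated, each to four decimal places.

0.5340 0.4690 -0.0460

o_n = [0.6433, -0.7720, 0.9349]
J₁: ẑ×o_n = [0.7720, 0.6433, -0.0000], ω = ẑ
J2: z=[-0.1392, -0.9903, 0.0000] o=[0.6734, -0.0946, 0.4100] → [-0.5198, 0.0731, 0.0645, -0.1392, -0.9903, 0.0000]
J3: z=[0.9829, -0.1381, -0.1219] o=[0.6938, -0.6327, 1.1842] → [0.0175, 0.2512, -0.1439, 0.9829, -0.1381, -0.1219]
q̇ = J⁺·V = [0.5340, 0.4690, -0.0460]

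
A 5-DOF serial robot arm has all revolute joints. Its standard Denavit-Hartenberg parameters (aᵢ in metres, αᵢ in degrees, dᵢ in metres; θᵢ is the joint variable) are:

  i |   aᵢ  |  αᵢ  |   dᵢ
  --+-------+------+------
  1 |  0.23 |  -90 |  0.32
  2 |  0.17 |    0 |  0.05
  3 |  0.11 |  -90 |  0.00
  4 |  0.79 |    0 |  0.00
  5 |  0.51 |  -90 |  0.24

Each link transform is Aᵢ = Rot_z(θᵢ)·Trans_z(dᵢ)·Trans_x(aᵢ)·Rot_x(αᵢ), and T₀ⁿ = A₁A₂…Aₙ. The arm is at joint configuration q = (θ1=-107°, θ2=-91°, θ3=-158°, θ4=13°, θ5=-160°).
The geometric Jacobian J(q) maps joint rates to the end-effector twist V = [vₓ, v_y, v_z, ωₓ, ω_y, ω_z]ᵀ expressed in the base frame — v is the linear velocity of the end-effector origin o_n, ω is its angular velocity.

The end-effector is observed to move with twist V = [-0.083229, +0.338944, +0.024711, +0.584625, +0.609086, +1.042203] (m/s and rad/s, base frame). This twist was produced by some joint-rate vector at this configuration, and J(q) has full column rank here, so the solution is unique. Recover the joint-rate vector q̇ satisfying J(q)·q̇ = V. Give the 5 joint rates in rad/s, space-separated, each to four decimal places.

0.7530 -0.0700 0.4510 0.5250 0.2820

o_n = [0.1900, 0.1082, 0.1540]
J₁: ẑ×o_n = [-0.1082, 0.1900, 0.0000], ω = ẑ
J2: z=[0.9563, -0.2924, 0.0000] o=[-0.0672, -0.2200, 0.3200] → [0.0485, 0.1588, 0.3890, 0.9563, -0.2924, 0.0000]
J3: z=[0.9563, -0.2924, 0.0000] o=[-0.0186, -0.2317, 0.4900] → [0.0982, 0.3213, 0.3861, 0.9563, -0.2924, 0.0000]
J4: z=[0.2730, 0.8928, 0.3584] o=[-0.0070, -0.1940, 0.3873] → [-0.3166, 0.1343, -0.0934, 0.2730, 0.8928, 0.3584]
J5: z=[0.2730, 0.8928, 0.3584] o=[-0.0963, 0.1217, -0.3313] → [0.4381, -0.0299, -0.2593, 0.2730, 0.8928, 0.3584]
q̇ = J⁺·V = [0.7530, -0.0700, 0.4510, 0.5250, 0.2820]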